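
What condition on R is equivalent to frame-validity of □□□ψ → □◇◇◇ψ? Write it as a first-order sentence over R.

This is a Sahlqvist (Geach-type) schema ◇^0□^3ψ → □^1◇^3ψ.
Minimal-valuation argument: fix x; take any y with xR^0y and any z with xR^1z. Set V(ψ) to the set of worlds R-reachable from y in exactly 3 steps. Then □^3ψ holds at y, so the antecedent holds at x; validity forces ◇^3ψ at z, giving a w with zR^3w and yR^3w.
First-order correspondent: ∀x ∀z (xRz → ∃w (xR³w ∧ zR³w)).

∀x ∀z (xRz → ∃w (xR³w ∧ zR³w))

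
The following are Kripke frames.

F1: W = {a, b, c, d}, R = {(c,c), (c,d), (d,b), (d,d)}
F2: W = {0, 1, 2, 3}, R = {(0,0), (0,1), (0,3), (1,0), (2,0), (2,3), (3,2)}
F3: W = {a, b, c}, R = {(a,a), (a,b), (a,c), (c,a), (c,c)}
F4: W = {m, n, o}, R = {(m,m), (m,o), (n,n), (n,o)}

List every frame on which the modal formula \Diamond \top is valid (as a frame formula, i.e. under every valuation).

Frame correspondent (Sahlqvist): \forall x \exists y Rxy — i.e. seriality.
F1: fails — world a has no successor.
F2: ✓.
F3: fails — world b has no successor.
F4: fails — world o has no successor.
Valid on: F2.

F2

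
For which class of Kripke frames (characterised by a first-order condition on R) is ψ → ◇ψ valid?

This is a form of the T axiom.
Its frame correspondent is reflexivity — ∀x Rxx.

reflexivity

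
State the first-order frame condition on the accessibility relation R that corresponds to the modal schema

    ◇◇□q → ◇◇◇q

∀x ∀y (xR²y → ∃w (yRw ∧ xR³w))

This is a Sahlqvist (Geach-type) schema ◇^2□^1q → □^0◇^3q.
Minimal-valuation argument: fix x; take any y with xR^2y and any z with xR^0z. Set V(q) to the set of worlds R-reachable from y in exactly 1 step. Then □^1q holds at y, so the antecedent holds at x; validity forces ◇^3q at z, giving a w with zR^3w and yR^1w.
First-order correspondent: ∀x ∀y (xR²y → ∃w (yRw ∧ xR³w)).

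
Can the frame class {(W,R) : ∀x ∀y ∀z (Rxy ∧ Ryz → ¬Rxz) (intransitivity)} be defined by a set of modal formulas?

Modal frame validity is preserved under surjective bounded morphisms.
The 3-cycle (worlds 0,1,2 with 0→1→2→0) is intransitive. Mapping every world to a single reflexive point • is a surjective bounded morphism; the reflexive point is not intransitive (R••∧R•• but R••).
Hence intransitivity is not modally definable.

Not definable by any modal formula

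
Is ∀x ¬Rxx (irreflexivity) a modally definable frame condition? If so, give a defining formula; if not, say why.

Modal frame validity is preserved under surjective bounded morphisms.
The 4-cycle (worlds w0,w1,w2,w3 with w0→w1→w2→w3→w0) is irreflexive, and the map sending every world to a single reflexive point • is a surjective bounded morphism (forth: every edge maps to (•,•); back: every world has a successor). So any modal formula valid on the 4-cycle is also valid on the reflexive point, which is not irreflexive.
So the class is not modally definable.

Not definable by any modal formula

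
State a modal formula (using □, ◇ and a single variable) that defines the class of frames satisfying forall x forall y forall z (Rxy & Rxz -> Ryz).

◇p → □◇p

A defining formula is ◇p → □◇p (the 5 axiom).
Suppose ◇p→□◇p is valid. Take Rxy, Rxz and set V(p)={y}. Then ◇p at x, so □◇p at x, so ◇p at z, so some w with Rzw has p; w=y, i.e. Rzy. By symmetry of the argument, Ryz.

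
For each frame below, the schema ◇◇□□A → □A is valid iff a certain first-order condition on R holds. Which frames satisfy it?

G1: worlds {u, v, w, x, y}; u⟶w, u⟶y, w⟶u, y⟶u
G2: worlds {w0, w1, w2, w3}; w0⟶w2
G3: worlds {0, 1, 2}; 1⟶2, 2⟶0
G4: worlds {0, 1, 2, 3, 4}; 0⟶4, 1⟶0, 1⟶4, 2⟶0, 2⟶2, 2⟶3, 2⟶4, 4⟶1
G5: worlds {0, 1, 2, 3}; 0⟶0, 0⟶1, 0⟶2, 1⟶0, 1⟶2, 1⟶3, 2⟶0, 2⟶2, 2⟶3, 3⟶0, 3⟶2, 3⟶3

This is the axiom for a generalized confluence (Geach) condition; its first-order frame correspondent is ∀x ∀y ∀z ((xR²y ∧ xRz) → ∃w (yR²w ∧ z = w)).
G1: fails — uR²u, uRw but no t with uR²t and w=t.
G2: holds.
G3: fails — 1R²0, 1R2 but no w with 0R²w and 2=w.
G4: fails — 1R²1, 1R0 but no w with 1R²w and 0=w.
G5: holds.
Valid on: G2, G5.

G2, G5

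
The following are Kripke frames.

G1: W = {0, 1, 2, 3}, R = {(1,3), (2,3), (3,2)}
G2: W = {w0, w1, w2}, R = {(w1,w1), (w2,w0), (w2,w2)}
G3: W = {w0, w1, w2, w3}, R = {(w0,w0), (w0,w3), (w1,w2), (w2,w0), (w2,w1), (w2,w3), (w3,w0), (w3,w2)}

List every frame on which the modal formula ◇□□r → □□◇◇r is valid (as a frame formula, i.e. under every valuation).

This is the axiom for a generalized confluence (Geach) condition; its first-order frame correspondent is ∀x ∀y ∀z ((xRy ∧ xR²z) → ∃w (yR²w ∧ zR²w)).
G1: fails — 1R3, 1R²2 but no w with 3R²w and 2R²w.
G2: fails — w2Rw0, w2R²w0 but no w with w0R²w and w0R²w.
G3: condition met.

G3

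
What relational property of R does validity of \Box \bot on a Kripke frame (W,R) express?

emptiness of R

This schema is the Ver axiom.
It corresponds to emptiness of R: \forall x \forall y \neg Rxy.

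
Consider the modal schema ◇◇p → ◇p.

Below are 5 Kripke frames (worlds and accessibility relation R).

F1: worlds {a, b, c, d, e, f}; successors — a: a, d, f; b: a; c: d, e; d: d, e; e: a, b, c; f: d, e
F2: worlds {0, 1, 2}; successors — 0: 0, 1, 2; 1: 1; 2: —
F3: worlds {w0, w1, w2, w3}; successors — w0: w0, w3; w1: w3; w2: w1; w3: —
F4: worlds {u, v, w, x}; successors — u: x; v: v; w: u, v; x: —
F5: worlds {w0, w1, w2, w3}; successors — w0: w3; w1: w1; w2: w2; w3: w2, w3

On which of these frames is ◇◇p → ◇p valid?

Frame correspondent (Sahlqvist): ∀x ∀y ∀z (Rxy ∧ Ryz → Rxz) — i.e. transitivity.
F1: fails — Rfe and Reb but not Rfb.
F2: holds.
F3: fails — Rw2w1 and Rw1w3 but not Rw2w3.
F4: fails — Rwu and Rux but not Rwx.
F5: fails — Rw0w3 and Rw3w2 but not Rw0w2.
Valid on: F2.

F2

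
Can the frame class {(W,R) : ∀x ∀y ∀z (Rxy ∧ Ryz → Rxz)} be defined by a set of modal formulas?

Yes: it is transitivity, defined by the 4 schema □p → □□p.

Definable; □p → □□p defines it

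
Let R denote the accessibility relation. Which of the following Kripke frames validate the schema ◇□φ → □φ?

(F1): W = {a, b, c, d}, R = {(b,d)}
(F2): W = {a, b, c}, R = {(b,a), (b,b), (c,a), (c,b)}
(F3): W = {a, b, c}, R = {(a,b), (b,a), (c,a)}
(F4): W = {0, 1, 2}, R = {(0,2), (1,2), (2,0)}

none

The schema corresponds to the Euclidean property: ∀x ∀y ∀z (Rxy ∧ Rxz → Ryz).
(F1): fails — Rbd and Rbd but not Rdd.
(F2): fails — Rba and Rba but not Raa.
(F3): fails — Rab and Rab but not Rbb.
(F4): fails — R02 and R02 but not R22.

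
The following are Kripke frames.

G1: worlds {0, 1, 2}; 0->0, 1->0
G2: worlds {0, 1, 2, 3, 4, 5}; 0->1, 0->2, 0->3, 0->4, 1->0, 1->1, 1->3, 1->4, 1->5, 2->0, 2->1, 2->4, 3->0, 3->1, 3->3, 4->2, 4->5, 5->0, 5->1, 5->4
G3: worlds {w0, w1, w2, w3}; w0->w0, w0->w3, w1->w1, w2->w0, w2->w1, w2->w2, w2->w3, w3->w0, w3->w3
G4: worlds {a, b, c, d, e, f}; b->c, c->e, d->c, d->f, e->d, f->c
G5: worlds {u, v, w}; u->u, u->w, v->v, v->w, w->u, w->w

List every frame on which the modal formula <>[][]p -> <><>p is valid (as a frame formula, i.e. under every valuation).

G1, G2, G3, G5

Frame correspondent (Sahlqvist): forall x forall y (xRy -> exists w (y R^2 w & x R^2 w)) — i.e. a generalized confluence (Geach) condition.
G1: satisfies the condition.
G2: satisfies the condition.
G3: satisfies the condition.
G4: fails — bRc but no w with cR²w and bR²w.
G5: satisfies the condition.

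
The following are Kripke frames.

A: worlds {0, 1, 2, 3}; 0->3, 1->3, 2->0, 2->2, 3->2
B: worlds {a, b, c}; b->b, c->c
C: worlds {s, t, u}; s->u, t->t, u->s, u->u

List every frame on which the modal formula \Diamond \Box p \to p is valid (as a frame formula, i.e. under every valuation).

Frame correspondent (Sahlqvist): \forall x \forall y (Rxy \to Ryx) — i.e. symmetry.
A: fails — R32 but not R23.
B: condition met.
C: condition met.

B, C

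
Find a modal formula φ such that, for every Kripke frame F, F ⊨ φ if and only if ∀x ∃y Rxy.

□q → ◇q

This is seriality; the standard corresponding axiom is D: □q → ◇q.
Suppose □q→◇q is valid. At any x set V(q)=W. Then □q at x, so ◇q at x, so x has a successor.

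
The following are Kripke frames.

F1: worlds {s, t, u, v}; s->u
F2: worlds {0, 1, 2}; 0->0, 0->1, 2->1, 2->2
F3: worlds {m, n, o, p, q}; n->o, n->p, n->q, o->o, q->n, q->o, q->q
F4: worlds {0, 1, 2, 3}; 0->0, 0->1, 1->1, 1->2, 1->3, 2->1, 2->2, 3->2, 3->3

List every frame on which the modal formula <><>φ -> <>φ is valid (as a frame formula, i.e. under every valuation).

The schema corresponds to transitivity: forall x forall y forall z (Rxy & Ryz -> Rxz).
F1: condition met.
F2: condition met.
F3: fails — Rnq and Rqn but not Rnn.
F4: fails — R32 and R21 but not R31.

F1, F2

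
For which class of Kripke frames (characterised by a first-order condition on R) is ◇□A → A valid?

symmetry: ∀x ∀y (Rxy → Ryx)

This is frame-equivalent to A → □◇A (substitute ¬A for A and contrapose).
Suppose A→□◇A is valid. Take Rxy and set V(A)={x}. Then A at x, so □◇A at x, so ◇A at y, so some z with Ryz has A; z=x, i.e. Ryx.
The converse is a direct semantic check.
So the correspondent is symmetry.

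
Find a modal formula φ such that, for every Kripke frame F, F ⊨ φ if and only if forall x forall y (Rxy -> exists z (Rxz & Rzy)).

□□q → □q

This is density; the standard corresponding axiom is C4: □□q → □q.
Suppose □□q→□q is valid. Take Rxy and set V(q)={w : xR²w}. Then □□q at x, so □q at x, so q at y, i.e. ∃z(Rxz∧Rzy).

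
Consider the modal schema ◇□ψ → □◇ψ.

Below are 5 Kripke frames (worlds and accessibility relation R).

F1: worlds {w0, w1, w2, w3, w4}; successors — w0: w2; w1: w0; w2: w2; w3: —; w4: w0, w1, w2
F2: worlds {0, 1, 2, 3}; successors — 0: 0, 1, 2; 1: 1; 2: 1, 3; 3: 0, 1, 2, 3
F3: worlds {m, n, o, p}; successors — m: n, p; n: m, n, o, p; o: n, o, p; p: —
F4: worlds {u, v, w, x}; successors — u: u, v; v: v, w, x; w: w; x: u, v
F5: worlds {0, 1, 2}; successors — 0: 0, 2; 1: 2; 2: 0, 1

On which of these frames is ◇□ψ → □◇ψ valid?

This is the axiom for convergence; its first-order frame correspondent is ∀x ∀y ∀z (Rxy ∧ Rxz → ∃w (Ryw ∧ Rzw)).
F1: fails — Rw4w1 and Rw4w0 but w1 and w0 have no common successor.
F2: ✓.
F3: fails — Rmn and Rmp but n and p have no common successor.
F4: fails — Rvw and Rvx but w and x have no common successor.
F5: ✓.

F2, F5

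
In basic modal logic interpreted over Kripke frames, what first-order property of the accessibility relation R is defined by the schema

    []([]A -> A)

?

Suppose □(□A→A) is valid. Take Rxy and set V(A)={w : Ryw}. Then at y, □A holds; since □(□A→A) at x, □A→A at y, so A at y, i.e. Ryy.

shift-reflexivity: forall x forall y (Rxy -> Ryy)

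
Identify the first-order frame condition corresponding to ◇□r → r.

symmetry: ∀x ∀y (Rxy → Ryx)

This is a form of the B axiom.
Its frame correspondent is symmetry — ∀x ∀y (Rxy → Ryx).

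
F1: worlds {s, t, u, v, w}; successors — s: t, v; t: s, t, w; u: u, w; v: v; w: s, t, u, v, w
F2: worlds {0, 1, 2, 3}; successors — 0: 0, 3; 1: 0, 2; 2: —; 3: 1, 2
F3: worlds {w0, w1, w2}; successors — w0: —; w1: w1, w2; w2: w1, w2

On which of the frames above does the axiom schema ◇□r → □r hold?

This is the axiom for the Euclidean property; its first-order frame correspondent is ∀x ∀y ∀z (Rxy ∧ Rxz → Ryz).
F1: fails — Rsv and Rst but not Rvt.
F2: fails — R03 and R00 but not R30.
F3: holds.
Valid on: F3.

F3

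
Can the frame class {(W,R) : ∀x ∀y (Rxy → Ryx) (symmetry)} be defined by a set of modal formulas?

Yes, by p → □◇p

Yes: it is symmetry, defined by the B schema p → □◇p.
Suppose p→□◇p is valid. Take Rxy and set V(p)={x}. Then p at x, so □◇p at x, so ◇p at y, so some z with Ryz has p; z=x, i.e. Ryx.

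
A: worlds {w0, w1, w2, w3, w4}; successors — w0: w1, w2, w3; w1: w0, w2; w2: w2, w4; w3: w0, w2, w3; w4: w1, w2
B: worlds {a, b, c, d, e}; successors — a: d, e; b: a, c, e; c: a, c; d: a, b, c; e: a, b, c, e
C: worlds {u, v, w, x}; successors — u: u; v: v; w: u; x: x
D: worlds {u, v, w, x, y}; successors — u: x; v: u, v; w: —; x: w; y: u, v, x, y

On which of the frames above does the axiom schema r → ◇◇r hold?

The schema corresponds to a generalized confluence (Geach) condition: ∀x ∃w (x = w ∧ xR²w).
A: holds.
B: holds.
C: fails — at w but no t with w=t and wR²t.
D: fails — at u but no t with u=t and uR²t.
Valid on: A, B.

A, B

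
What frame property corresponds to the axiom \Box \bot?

Emptiness of R

□⊥ is valid iff no world has any successor (otherwise □⊥ fails at any world with one).
Conversely, on a frame with emptiness of R the schema holds at every world under every valuation.
Frame condition: \forall x \forall y \neg Rxy.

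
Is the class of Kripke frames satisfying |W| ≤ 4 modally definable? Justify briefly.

Modal frame validity is preserved under disjoint unions.
Any modal formula valid on each of 5 disjoint one-world frames is valid on their disjoint union (validity is preserved under disjoint unions). Each one-world frame has |W|=1≤4, but the union has |W|=5.
So no modal formula (or set of formulas) defines exactly the |W|≤4 frames.

Not modally definable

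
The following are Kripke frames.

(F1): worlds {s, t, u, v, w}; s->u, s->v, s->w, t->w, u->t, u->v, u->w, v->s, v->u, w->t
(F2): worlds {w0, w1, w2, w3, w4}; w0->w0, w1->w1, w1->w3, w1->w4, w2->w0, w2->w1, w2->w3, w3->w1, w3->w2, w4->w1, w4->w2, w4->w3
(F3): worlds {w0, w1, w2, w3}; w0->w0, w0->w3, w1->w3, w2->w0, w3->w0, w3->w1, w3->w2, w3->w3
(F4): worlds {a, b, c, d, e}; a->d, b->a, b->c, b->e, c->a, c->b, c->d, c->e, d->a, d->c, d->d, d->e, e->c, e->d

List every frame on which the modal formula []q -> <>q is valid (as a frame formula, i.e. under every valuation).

(F1), (F2), (F3), (F4)

This is the axiom for seriality; its first-order frame correspondent is forall x exists y Rxy.
(F1): condition met.
(F2): condition met.
(F3): condition met.
(F4): condition met.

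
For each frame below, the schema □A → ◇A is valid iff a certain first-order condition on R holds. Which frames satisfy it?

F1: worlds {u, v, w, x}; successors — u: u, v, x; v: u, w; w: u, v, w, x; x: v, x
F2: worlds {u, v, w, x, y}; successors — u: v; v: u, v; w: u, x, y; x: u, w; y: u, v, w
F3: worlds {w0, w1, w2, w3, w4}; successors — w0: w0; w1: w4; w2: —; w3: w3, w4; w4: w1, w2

The schema corresponds to seriality: ∀x ∃y Rxy.
F1: satisfies the condition.
F2: satisfies the condition.
F3: fails — world w2 has no successor.

F1, F2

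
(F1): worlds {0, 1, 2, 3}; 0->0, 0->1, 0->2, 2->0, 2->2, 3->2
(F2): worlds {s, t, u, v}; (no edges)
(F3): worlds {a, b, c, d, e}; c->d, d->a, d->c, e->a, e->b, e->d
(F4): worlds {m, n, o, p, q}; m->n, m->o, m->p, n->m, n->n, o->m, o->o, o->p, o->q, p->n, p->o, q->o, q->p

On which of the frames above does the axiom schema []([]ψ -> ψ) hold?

Frame correspondent (Sahlqvist): forall x forall y (Rxy -> Ryy) — i.e. shift-reflexivity.
(F1): fails — R01 but not R11.
(F2): condition met.
(F3): fails — Reb but not Rbb.
(F4): fails — Rom but not Rmm.
Valid on: (F2).

(F2)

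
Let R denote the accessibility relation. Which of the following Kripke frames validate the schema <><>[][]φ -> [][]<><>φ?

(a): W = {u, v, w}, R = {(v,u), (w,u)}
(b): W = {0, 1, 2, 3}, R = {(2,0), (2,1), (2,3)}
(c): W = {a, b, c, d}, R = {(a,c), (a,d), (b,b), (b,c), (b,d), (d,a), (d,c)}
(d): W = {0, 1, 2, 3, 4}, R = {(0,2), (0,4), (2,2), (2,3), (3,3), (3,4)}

Frame correspondent (Sahlqvist): forall x forall y forall z ((x R^2 y & x R^2 z) -> exists w (y R^2 w & z R^2 w)) — i.e. a generalized confluence (Geach) condition.
(a): satisfies the condition.
(b): satisfies the condition.
(c): fails — aR²a, aR²c but no w with aR²w and cR²w.
(d): fails — 2R²2, 2R²4 but no w with 2R²w and 4R²w.
Valid on: (a), (b).

(a), (b)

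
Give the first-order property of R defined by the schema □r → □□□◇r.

This is a Sahlqvist (Geach-type) schema ◇^0□^1r → □^3◇^1r.
Minimal-valuation argument: fix x; take any y with xR^0y and any z with xR^3z. Set V(r) to the set of worlds R-reachable from y in exactly 1 step. Then □^1r holds at y, so the antecedent holds at x; validity forces ◇^1r at z, giving a w with zR^1w and yR^1w.
First-order correspondent: ∀x ∀z (xR³z → ∃w (xRw ∧ zRw)).

∀x ∀z (xR³z → ∃w (xRw ∧ zRw))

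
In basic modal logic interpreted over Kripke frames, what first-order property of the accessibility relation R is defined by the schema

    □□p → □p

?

Suppose □□p→□p is valid. Take Rxy and set V(p)={w : xR²w}. Then □□p at x, so □p at x, so p at y, i.e. ∃z(Rxz∧Rzy).

density: ∀x ∀y (Rxy → ∃z (Rxz ∧ Rzy))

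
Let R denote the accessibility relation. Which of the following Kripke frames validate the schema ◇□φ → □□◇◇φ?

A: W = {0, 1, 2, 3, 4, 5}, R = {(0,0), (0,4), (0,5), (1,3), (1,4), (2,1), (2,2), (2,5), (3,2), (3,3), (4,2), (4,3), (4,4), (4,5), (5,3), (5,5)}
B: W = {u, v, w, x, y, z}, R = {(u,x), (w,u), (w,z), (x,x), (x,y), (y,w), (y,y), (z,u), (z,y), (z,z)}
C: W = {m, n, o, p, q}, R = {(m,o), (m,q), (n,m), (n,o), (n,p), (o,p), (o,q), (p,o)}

A

The schema corresponds to a generalized confluence (Geach) condition: ∀x ∀y ∀z ((xRy ∧ xR²z) → ∃w (yRw ∧ zR²w)).
A: ✓.
B: fails — wRu, wR²y but no t with uRt and yR²t.
C: fails — mRo, mR²q but no w with oRw and qR²w.
Valid on: A.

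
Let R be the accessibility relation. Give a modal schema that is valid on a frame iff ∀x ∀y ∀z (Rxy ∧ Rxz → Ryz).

The condition is the Euclidean property. The 5 schema ◇r → □◇r defines it.
Suppose ◇r→□◇r is valid. Take Rxy, Rxz and set V(r)={y}. Then ◇r at x, so □◇r at x, so ◇r at z, so some w with Rzw has r; w=y, i.e. Rzy. By symmetry of the argument, Ryz.

◇r → □◇r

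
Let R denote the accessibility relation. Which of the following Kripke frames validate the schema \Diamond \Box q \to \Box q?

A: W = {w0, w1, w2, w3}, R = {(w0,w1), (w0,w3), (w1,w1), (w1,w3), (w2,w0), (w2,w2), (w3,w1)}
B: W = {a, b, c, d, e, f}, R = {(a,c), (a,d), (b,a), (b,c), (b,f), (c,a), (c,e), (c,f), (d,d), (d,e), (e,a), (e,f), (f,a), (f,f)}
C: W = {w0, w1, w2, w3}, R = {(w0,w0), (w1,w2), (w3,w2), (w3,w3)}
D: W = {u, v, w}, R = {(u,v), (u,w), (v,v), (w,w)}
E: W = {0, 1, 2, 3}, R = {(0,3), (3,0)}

none

Frame correspondent (Sahlqvist): \forall x \forall y \forall z (Rxy \wedge Rxz \to Ryz) — i.e. the Euclidean property.
A: fails — Rw0w3 and Rw0w3 but not Rw3w3.
B: fails — Rac and Rac but not Rcc.
C: fails — Rw1w2 and Rw1w2 but not Rw2w2.
D: fails — Ruv and Ruw but not Rvw.
E: fails — R03 and R03 but not R33.
Valid on no frame.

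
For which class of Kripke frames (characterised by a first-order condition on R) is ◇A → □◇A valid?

This is the 5 axiom.
It corresponds to the Euclidean property: ∀x ∀y ∀z (Rxy ∧ Rxz → Ryz).

the Euclidean property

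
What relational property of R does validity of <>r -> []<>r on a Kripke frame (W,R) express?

Suppose ◇r→□◇r is valid. Take Rxy, Rxz and set V(r)={y}. Then ◇r at x, so □◇r at x, so ◇r at z, so some w with Rzw has r; w=y, i.e. Rzy. By symmetry of the argument, Ryz.
Conversely, any frame satisfying forall x forall y forall z (Rxy & Rxz -> Ryz) validates the schema.
Frame condition: forall x forall y forall z (Rxy & Rxz -> Ryz).

The Euclidean property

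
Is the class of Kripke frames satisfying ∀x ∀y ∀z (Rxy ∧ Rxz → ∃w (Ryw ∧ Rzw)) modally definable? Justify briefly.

Yes, by ◇□q → □◇q

Yes: it is convergence, defined by the .2 schema ◇□q → □◇q.
Suppose ◇□q→□◇q is valid. Take Rxy, Rxz and set V(q)={w : Ryw}. Then □q at y so ◇□q at x, so □◇q at x, so ◇q at z, giving w with Rzw and Ryw.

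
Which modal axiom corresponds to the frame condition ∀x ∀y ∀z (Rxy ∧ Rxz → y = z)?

This is partial functionality; the standard corresponding axiom is CD: ◇r → □r.

◇r → □r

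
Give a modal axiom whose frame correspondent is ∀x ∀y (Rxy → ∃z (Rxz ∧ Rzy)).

□□ψ → □ψ

A defining formula is □□ψ → □ψ (the C4 axiom).
Suppose □□ψ→□ψ is valid. Take Rxy and set V(ψ)={w : xR²w}. Then □□ψ at x, so □ψ at x, so ψ at y, i.e. ∃z(Rxz∧Rzy).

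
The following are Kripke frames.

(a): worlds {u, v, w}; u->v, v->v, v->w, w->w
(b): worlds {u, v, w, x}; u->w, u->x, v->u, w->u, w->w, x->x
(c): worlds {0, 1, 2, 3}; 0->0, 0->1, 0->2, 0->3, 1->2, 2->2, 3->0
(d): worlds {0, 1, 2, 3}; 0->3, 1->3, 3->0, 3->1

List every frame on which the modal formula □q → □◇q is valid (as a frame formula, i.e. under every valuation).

The schema corresponds to a generalized confluence (Geach) condition: ∀x ∀z (xRz → ∃w (xRw ∧ zRw)).
(a): holds.
(b): fails — vRu but no t with vRt and uRt.
(c): holds.
(d): fails — 0R3 but no w with 0Rw and 3Rw.
Valid on: (a), (c).

(a), (c)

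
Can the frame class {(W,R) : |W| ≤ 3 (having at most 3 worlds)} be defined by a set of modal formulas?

Not modally definable

If a class were modally definable it would be closed under disjoint unions (Goldblatt–Thomason).
Any modal formula valid on each of 4 disjoint one-world frames is valid on their disjoint union (validity is preserved under disjoint unions). Each one-world frame has |W|=1≤3, but the union has |W|=4.
So the class is not modally definable.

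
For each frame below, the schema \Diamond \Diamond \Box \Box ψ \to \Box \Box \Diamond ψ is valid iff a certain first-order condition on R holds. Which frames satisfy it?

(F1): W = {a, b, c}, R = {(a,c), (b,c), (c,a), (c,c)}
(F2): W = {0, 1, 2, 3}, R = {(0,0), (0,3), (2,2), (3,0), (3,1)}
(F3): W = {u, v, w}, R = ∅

Frame correspondent (Sahlqvist): \forall x \forall y \forall z ((x R^2 y \wedge x R^2 z) \to \exists w (y R^2 w \wedge zRw)) — i.e. a generalized confluence (Geach) condition.
(F1): ✓.
(F2): fails — 0R²0, 0R²1 but no w with 0R²w and 1Rw.
(F3): ✓.
Valid on: (F1), (F3).

(F1), (F3)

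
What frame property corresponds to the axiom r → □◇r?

Suppose r→□◇r is valid. Take Rxy and set V(r)={x}. Then r at x, so □◇r at x, so ◇r at y, so some z with Ryz has r; z=x, i.e. Ryx.
Conversely, on a frame with symmetry the schema holds at every world under every valuation.
Frame condition: ∀x ∀y (Rxy → Ryx).

Symmetry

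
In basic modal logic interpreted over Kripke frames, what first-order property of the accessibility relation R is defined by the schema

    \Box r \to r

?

Suppose □r→r is valid. At any x set V(r)={w : Rxw}. Then □r holds at x, so r holds at x, i.e. Rxx.
Conversely, any frame satisfying \forall x Rxx validates the schema.
So the correspondent is reflexivity.

Reflexivity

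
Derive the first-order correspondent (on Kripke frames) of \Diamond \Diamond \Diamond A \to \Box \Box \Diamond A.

\forall x \forall y \forall z ((x R^3 y \wedge x R^2 z) \to \exists w (y = w \wedge zRw))

This is a Sahlqvist (Geach-type) schema ◇^3□^0A → □^2◇^1A.
Minimal-valuation argument: fix x; take any y with xR^3y and any z with xR^2z. Set V(A) to the set of worlds R-reachable from y in exactly 0 steps. Then □^0A holds at y, so the antecedent holds at x; validity forces ◇^1A at z, giving a w with zR^1w and yR^0w.
First-order correspondent: \forall x \forall y \forall z ((x R^3 y \wedge x R^2 z) \to \exists w (y = w \wedge zRw)).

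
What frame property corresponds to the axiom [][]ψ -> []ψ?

density: forall x forall y (Rxy -> exists z (Rxz & Rzy))

This schema is the C4 axiom.
Its frame correspondent is density — forall x forall y (Rxy -> exists z (Rxz & Rzy)).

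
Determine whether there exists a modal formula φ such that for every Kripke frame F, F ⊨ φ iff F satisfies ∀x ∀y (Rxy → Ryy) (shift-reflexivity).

Definable; □(□q → q) defines it

This is a Sahlqvist condition; the T□ axiom □(□q → q) defines it.
Suppose □(□q→q) is valid. Take Rxy and set V(q)={w : Ryw}. Then at y, □q holds; since □(□q→q) at x, □q→q at y, so q at y, i.e. Ryy.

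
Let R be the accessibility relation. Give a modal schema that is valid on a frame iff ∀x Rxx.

□s → s

This is reflexivity; the standard corresponding axiom is T: □s → s.
Suppose □s→s is valid. At any x set V(s)={w : Rxw}. Then □s holds at x, so s holds at x, i.e. Rxx.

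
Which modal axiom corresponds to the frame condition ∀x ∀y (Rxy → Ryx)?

The condition is symmetry. The B schema q → □◇q defines it.
Suppose q→□◇q is valid. Take Rxy and set V(q)={x}. Then q at x, so □◇q at x, so ◇q at y, so some z with Ryz has q; z=x, i.e. Ryx.

q → □◇q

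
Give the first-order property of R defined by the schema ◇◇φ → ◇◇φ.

This is a Sahlqvist (Geach-type) schema ◇^2□^0φ → □^0◇^2φ.
Minimal-valuation argument: fix x; take any y with xR^2y and any z with xR^0z. Set V(φ) to the set of worlds R-reachable from y in exactly 0 steps. Then □^0φ holds at y, so the antecedent holds at x; validity forces ◇^2φ at z, giving a w with zR^2w and yR^0w.
First-order correspondent: ∀x ∀y (xR²y → ∃w (y = w ∧ xR²w)).

∀x ∀y (xR²y → ∃w (y = w ∧ xR²w))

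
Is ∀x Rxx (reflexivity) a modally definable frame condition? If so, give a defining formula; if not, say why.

Definable; □q → q defines it

This is a Sahlqvist condition; the T axiom □q → q defines it.
Suppose □q→q is valid. At any x set V(q)={w : Rxw}. Then □q holds at x, so q holds at x, i.e. Rxx.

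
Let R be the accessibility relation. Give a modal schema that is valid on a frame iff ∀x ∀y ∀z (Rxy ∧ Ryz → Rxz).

A defining formula is □r → □□r (the 4 axiom).
Suppose □r→□□r is valid. Take Rxy, Ryz and set V(r)={w : Rxw}. Then □r at x, so □□r at x, so □r at y, so r at z, i.e. Rxz.

□r → □□r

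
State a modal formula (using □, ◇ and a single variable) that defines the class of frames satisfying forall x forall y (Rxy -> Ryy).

This is shift-reflexivity; the standard corresponding axiom is T□: □(□r → r).

□(□r → r)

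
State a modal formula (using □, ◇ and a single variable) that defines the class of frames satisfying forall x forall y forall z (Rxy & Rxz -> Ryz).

◇ψ → □◇ψ

This is the Euclidean property; the standard corresponding axiom is 5: ◇ψ → □◇ψ.
Suppose ◇ψ→□◇ψ is valid. Take Rxy, Rxz and set V(ψ)={y}. Then ◇ψ at x, so □◇ψ at x, so ◇ψ at z, so some w with Rzw has ψ; w=y, i.e. Rzy. By symmetry of the argument, Ryz.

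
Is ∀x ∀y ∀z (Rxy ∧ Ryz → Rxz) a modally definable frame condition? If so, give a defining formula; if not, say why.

Yes, by □q → □□q

The condition is transitivity. A defining modal formula is □q → □□q.
Suppose □q→□□q is valid. Take Rxy, Ryz and set V(q)={w : Rxw}. Then □q at x, so □□q at x, so □q at y, so q at z, i.e. Rxz.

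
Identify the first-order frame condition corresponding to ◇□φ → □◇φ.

Suppose ◇□φ→□◇φ is valid. Take Rxy, Rxz and set V(φ)={w : Ryw}. Then □φ at y so ◇□φ at x, so □◇φ at x, so ◇φ at z, giving w with Rzw and Ryw.
Conversely, any frame satisfying ∀x ∀y ∀z (Rxy ∧ Rxz → ∃w (Ryw ∧ Rzw)) validates the schema.
Frame condition: ∀x ∀y ∀z (Rxy ∧ Rxz → ∃w (Ryw ∧ Rzw)).

convergence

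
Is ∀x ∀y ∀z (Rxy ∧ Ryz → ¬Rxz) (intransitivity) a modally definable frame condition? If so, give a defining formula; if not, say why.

Any modally definable frame class is closed under surjective bounded morphisms.
The 5-cycle (worlds a,b,c,d,e with a→b→c→d→e→a) is intransitive. Mapping every world to a single reflexive point • is a surjective bounded morphism; the reflexive point is not intransitive (R••∧R•• but R••).
So the class is not modally definable.

Not definable by any modal formula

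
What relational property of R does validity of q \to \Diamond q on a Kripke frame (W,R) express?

reflexivity: \forall x Rxx

Replacing q by ¬q and contraposing gives the equivalent schema □q → q.
Suppose □q→q is valid. At any x set V(q)={w : Rxw}. Then □q holds at x, so q holds at x, i.e. Rxx.
Conversely, on a frame with reflexivity the schema holds at every world under every valuation.
Frame condition: \forall x Rxx.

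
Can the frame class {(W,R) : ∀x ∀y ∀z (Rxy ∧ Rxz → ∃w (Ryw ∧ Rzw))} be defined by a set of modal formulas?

Yes, by ◇□r → □◇r

Yes: it is convergence, defined by the .2 schema ◇□r → □◇r.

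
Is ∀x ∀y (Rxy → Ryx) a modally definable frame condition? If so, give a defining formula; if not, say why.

The condition is symmetry. A defining modal formula is p → □◇p.
Suppose p→□◇p is valid. Take Rxy and set V(p)={x}. Then p at x, so □◇p at x, so ◇p at y, so some z with Ryz has p; z=x, i.e. Ryx.

Definable; p → □◇p defines it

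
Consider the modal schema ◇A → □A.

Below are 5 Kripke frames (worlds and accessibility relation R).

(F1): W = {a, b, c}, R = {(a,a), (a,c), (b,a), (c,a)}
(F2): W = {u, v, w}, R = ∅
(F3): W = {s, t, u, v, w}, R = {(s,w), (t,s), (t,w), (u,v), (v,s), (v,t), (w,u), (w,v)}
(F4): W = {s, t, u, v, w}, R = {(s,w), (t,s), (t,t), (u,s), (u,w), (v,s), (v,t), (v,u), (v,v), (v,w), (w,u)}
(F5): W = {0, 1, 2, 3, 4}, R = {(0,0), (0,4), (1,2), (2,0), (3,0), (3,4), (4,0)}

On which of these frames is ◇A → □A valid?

This is the axiom for partial functionality; its first-order frame correspondent is ∀x ∀y ∀z (Rxy ∧ Rxz → y = z).
(F1): fails — a sees both a and c.
(F2): ✓.
(F3): fails — t sees both s and w.
(F4): fails — t sees both s and t.
(F5): fails — 0 sees both 0 and 4.

(F2)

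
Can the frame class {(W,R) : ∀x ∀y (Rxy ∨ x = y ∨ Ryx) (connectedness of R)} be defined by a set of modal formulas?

No

Any modally definable frame class is closed under disjoint unions.
Take 3 disjoint single-world reflexive frames: each is trivially connected, but their disjoint union has 3 worlds with no edge between distinct components, so it is not connected.
Hence connectedness of R is not modally definable.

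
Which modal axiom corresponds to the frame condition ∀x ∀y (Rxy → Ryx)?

The condition is symmetry. The B schema q → □◇q defines it.
Suppose q→□◇q is valid. Take Rxy and set V(q)={x}. Then q at x, so □◇q at x, so ◇q at y, so some z with Ryz has q; z=x, i.e. Ryx.

q → □◇q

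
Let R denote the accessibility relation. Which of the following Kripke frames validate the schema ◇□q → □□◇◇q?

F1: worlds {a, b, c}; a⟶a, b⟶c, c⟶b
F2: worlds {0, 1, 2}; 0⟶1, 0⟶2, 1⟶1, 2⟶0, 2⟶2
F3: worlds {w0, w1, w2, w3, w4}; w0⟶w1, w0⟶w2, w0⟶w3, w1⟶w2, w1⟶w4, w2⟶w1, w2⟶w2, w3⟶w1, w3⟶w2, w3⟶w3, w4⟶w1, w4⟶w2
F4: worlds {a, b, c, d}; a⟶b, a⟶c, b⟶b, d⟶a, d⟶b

F1, F3

This is the axiom for a generalized confluence (Geach) condition; its first-order frame correspondent is ∀x ∀y ∀z ((xRy ∧ xR²z) → ∃w (yRw ∧ zR²w)).
F1: holds.
F2: fails — 0R2, 0R²1 but no w with 2Rw and 1R²w.
F3: holds.
F4: fails — aRc, aR²b but no w with cRw and bR²w.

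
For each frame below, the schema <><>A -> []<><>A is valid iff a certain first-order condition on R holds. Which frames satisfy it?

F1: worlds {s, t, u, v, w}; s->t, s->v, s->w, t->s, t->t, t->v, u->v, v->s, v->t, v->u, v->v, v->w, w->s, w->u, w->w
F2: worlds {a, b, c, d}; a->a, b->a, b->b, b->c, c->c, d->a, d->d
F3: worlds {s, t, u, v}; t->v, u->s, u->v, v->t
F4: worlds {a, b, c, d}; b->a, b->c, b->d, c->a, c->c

Frame correspondent (Sahlqvist): forall x forall y forall z ((x R^2 y & xRz) -> exists w (y = w & z R^2 w)) — i.e. a generalized confluence (Geach) condition.
F1: ✓.
F2: fails — bR²a, bRc but no w with a=w and cR²w.
F3: fails — tR²t, tRv but no w with t=w and vR²w.
F4: fails — bR²a, bRa but no w with a=w and aR²w.

F1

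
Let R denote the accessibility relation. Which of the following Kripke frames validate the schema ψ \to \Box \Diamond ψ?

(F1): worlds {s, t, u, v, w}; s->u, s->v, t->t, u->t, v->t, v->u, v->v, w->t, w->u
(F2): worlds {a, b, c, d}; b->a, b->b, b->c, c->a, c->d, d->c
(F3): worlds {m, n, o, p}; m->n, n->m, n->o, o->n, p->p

(F3)

This is the axiom for symmetry; its first-order frame correspondent is \forall x \forall y (Rxy \to Ryx).
(F1): fails — Rwt but not Rtw.
(F2): fails — Rbc but not Rcb.
(F3): holds.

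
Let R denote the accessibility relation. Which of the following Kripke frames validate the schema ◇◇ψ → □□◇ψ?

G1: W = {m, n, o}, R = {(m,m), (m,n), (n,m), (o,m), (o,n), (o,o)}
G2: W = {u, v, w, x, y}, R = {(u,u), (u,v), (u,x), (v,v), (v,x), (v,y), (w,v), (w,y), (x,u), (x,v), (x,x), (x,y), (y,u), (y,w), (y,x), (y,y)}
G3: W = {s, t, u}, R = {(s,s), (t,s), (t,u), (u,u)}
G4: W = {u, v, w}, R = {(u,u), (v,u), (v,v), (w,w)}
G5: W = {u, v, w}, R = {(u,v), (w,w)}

G5

The schema corresponds to a generalized confluence (Geach) condition: ∀x ∀y ∀z ((xR²y ∧ xR²z) → ∃w (y = w ∧ zRw)).
G1: fails — mR²n, mR²n but no w with n=w and nRw.
G2: fails — uR²u, uR²v but no t with u=t and vRt.
G3: fails — tR²s, tR²u but no w with s=w and uRw.
G4: fails — vR²v, vR²u but no t with v=t and uRt.
G5: holds.
Valid on: G5.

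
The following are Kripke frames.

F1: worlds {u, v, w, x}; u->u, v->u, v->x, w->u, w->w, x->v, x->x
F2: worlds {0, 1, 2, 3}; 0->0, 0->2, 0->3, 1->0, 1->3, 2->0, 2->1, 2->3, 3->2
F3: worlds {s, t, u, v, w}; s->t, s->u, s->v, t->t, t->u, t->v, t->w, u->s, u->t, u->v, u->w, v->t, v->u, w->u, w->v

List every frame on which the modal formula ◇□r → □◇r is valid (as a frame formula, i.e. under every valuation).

Frame correspondent (Sahlqvist): ∀x ∀y ∀z (Rxy ∧ Rxz → ∃w (Ryw ∧ Rzw)) — i.e. convergence.
F1: fails — Rvu and Rvx but u and x have no common successor.
F2: fails — R02 and R03 but 2 and 3 have no common successor.
F3: ✓.

F3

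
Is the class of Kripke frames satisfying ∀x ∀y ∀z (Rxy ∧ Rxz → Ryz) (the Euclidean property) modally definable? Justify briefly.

The condition is the Euclidean property. A defining modal formula is ◇q → □◇q.
Suppose ◇q→□◇q is valid. Take Rxy, Rxz and set V(q)={y}. Then ◇q at x, so □◇q at x, so ◇q at z, so some w with Rzw has q; w=y, i.e. Rzy. By symmetry of the argument, Ryz.

Definable; ◇q → □◇q defines it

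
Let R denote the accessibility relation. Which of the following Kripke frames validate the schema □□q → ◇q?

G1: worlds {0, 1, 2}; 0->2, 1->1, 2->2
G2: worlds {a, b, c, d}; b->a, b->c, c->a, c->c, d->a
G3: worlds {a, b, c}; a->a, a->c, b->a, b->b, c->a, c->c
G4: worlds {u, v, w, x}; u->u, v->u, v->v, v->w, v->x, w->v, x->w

G1, G3

The schema corresponds to a generalized confluence (Geach) condition: ∀x ∃w (xR²w ∧ xRw).
G1: satisfies the condition.
G2: fails — at a but no w with aR²w and aRw.
G3: satisfies the condition.
G4: fails — at x but no t with xR²t and xRt.
Valid on: G1, G3.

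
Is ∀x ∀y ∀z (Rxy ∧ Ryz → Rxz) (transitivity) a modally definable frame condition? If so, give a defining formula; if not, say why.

Yes: it is transitivity, defined by the 4 schema □p → □□p.
Suppose □p→□□p is valid. Take Rxy, Ryz and set V(p)={w : Rxw}. Then □p at x, so □□p at x, so □p at y, so p at z, i.e. Rxz.

Definable; □p → □□p defines it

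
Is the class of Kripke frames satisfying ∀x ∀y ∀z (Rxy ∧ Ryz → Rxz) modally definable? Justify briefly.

The condition is transitivity. A defining modal formula is □p → □□p.
Suppose □p→□□p is valid. Take Rxy, Ryz and set V(p)={w : Rxw}. Then □p at x, so □□p at x, so □p at y, so p at z, i.e. Rxz.

Yes, by □p → □□p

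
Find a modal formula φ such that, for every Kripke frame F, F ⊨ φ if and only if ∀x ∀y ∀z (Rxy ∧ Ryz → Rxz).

This is transitivity; the standard corresponding axiom is 4: □p → □□p.

□p → □□p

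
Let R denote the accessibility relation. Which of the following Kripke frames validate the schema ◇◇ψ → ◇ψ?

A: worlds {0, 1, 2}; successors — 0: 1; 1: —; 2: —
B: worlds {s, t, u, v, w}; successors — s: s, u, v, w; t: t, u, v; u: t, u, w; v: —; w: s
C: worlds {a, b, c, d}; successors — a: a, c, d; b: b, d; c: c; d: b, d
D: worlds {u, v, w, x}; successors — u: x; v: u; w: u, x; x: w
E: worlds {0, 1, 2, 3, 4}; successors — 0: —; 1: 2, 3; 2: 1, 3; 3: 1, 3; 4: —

A

Frame correspondent (Sahlqvist): ∀x ∀y ∀z (Rxy ∧ Ryz → Rxz) — i.e. transitivity.
A: condition met.
B: fails — Ruw and Rws but not Rus.
C: fails — Rad and Rdb but not Rab.
D: fails — Rxw and Rwu but not Rxu.
E: fails — R31 and R12 but not R32.
Valid on: A.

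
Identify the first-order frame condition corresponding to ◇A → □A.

partial functionality: ∀x ∀y ∀z (Rxy ∧ Rxz → y = z)

Suppose ◇A→□A is valid. Take Rxy, Rxz and set V(A)={y}. Then ◇A at x, so □A at x, so A at z, i.e. z=y.
The converse is a direct semantic check.
Frame condition: ∀x ∀y ∀z (Rxy ∧ Rxz → y = z).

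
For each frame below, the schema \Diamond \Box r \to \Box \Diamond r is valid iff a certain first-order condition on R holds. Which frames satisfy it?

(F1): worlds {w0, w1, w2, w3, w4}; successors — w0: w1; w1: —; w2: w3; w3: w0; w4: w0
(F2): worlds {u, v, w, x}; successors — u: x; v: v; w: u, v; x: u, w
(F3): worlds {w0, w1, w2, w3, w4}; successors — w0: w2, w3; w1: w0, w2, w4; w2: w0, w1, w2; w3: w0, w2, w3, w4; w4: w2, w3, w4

(F3)

This is the axiom for convergence; its first-order frame correspondent is \forall x \forall y \forall z (Rxy \wedge Rxz \to \exists w (Ryw \wedge Rzw)).
(F1): fails — Rw0w1 and Rw0w1 but w1 and w1 have no common successor.
(F2): fails — Rwu and Rwv but u and v have no common successor.
(F3): condition met.
Valid on: (F3).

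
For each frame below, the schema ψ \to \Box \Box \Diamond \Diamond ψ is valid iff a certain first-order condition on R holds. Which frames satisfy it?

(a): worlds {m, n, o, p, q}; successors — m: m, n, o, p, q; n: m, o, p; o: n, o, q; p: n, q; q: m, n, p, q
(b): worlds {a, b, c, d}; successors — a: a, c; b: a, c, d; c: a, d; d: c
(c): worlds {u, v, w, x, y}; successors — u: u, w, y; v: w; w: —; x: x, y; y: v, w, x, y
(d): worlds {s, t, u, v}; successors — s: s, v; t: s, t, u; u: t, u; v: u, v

(a)

The schema corresponds to a generalized confluence (Geach) condition: \forall x \forall z (x R^2 z \to \exists w (x = w \wedge z R^2 w)).
(a): holds.
(b): fails — bR²a but no w with b=w and aR²w.
(c): fails — uR²v but no t with u=t and vR²t.
(d): fails — sR²v but no w with s=w and vR²w.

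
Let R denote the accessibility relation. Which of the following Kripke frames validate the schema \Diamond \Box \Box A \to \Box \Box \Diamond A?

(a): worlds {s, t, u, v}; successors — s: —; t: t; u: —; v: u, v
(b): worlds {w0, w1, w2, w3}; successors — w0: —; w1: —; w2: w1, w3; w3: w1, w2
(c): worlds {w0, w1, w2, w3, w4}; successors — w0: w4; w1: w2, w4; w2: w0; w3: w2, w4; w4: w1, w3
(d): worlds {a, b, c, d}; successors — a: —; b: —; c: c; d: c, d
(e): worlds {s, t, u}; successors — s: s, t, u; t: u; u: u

This is the axiom for a generalized confluence (Geach) condition; its first-order frame correspondent is \forall x \forall y \forall z ((xRy \wedge x R^2 z) \to \exists w (y R^2 w \wedge zRw)).
(a): fails — vRu, vR²u but no w with uR²w and uRw.
(b): fails — w2Rw1, w2R²w1 but no w with w1R²w and w1Rw.
(c): ✓.
(d): ✓.
(e): ✓.
Valid on: (c), (d), (e).

(c), (d), (e)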